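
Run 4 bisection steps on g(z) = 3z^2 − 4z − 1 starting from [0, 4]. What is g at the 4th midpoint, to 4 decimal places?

1.1875

m = 2, g(m) = 3 (+); new bracket [0, 2]
m = 1, g(m) = -2 (−); new bracket [1, 2]
m = 1.5, g(m) = -0.25 (−); new bracket [1.5, 2]
m = 1.75, g(m) = 1.1875 (+); new bracket [1.5, 1.75]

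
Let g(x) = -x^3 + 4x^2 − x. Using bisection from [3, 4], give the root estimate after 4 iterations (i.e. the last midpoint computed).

midpoint 3.5: g = 2.625 > 0 → [3.5, 4]
midpoint 3.75: g = -0.234375 < 0 → [3.5, 3.75]
midpoint 3.625: g = 1.302734 > 0 → [3.625, 3.75]
midpoint 3.6875: g = 0.5618 > 0 → [3.6875, 3.75]

3.6875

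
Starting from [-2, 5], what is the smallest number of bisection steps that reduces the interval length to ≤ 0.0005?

14

Width after n steps is 7/2^n. Need 2^n ≥ 7/0.0005 = 14000.
2^13 = 8192 < 14000 ≤ 2^14 = 16384, so n = 14.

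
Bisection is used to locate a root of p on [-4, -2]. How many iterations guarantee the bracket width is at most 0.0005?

Width after n steps is 2/2^n. Need 2^n ≥ 2/0.0005 = 4000.
2^11 = 2048 < 4000 ≤ 2^12 = 4096, so n = 12.

12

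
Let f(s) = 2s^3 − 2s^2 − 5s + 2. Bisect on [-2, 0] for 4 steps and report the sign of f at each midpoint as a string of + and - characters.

+-+-

m = -1, f(m) = 3 (+); new bracket [-2, -1]
m = -1.5, f(m) = -1.75 (−); new bracket [-1.5, -1]
m = -1.25, f(m) = 1.21875 (+); new bracket [-1.5, -1.25]
m = -1.375, f(m) = -0.1055 (−); new bracket [-1.375, -1.25]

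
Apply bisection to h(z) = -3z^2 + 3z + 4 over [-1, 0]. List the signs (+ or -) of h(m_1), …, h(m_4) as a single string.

h(-0.5) = 1.75 > 0, so the root lies in [-1, -0.5]
h(-0.75) = 0.0625 > 0, so the root lies in [-1, -0.75]
h(-0.875) = -0.921875 < 0, so the root lies in [-0.875, -0.75]
h(-0.8125) = -0.418 < 0, so the root lies in [-0.8125, -0.75]

++--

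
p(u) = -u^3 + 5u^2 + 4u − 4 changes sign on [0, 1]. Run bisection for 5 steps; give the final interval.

p(0.5) = -0.875 < 0, so the root lies in [0.5, 1]
p(0.75) = 1.390625 > 0, so the root lies in [0.5, 0.75]
p(0.625) = 0.208984 > 0, so the root lies in [0.5, 0.625]
p(0.5625) = -0.3459 < 0, so the root lies in [0.5625, 0.625]
p(0.59375) = -0.0716 < 0, so the root lies in [0.59375, 0.625]

[0.59375, 0.625]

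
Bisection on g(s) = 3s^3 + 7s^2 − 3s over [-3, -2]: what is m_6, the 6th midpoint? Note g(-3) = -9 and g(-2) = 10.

s = -2.5 gives g = 4.375, positive; keep [-3, -2.5]
s = -2.75 gives g = -1.203125, negative; keep [-2.75, -2.5]
s = -2.625 gives g = 1.845703, positive; keep [-2.75, -2.625]
s = -2.6875 gives g = 0.3884, positive; keep [-2.75, -2.6875]
s = -2.71875 gives g = -0.3903, negative; keep [-2.71875, -2.6875]
s = -2.703125 gives g = 0.0033, positive; keep [-2.71875, -2.703125]

-2.703125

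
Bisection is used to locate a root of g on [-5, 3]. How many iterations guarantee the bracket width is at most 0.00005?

Width after n steps is 8/2^n. Need 2^n ≥ 8/0.00005 = 160000.
2^17 = 131072 < 160000 ≤ 2^18 = 262144, so n = 18.

18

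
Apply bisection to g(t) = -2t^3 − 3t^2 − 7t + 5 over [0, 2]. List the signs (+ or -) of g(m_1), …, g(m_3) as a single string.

m = 1, g(m) = -7 (−); new bracket [0, 1]
m = 0.5, g(m) = 0.5 (+); new bracket [0.5, 1]
m = 0.75, g(m) = -2.78125 (−); new bracket [0.5, 0.75]

-+-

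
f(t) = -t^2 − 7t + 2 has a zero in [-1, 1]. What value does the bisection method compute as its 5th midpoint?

midpoint 0: f = 2 > 0 → [0, 1]
midpoint 0.5: f = -1.75 < 0 → [0, 0.5]
midpoint 0.25: f = 0.1875 > 0 → [0.25, 0.5]
midpoint 0.375: f = -0.7656 < 0 → [0.25, 0.375]
midpoint 0.3125: f = -0.2852 < 0 → [0.25, 0.3125]

0.3125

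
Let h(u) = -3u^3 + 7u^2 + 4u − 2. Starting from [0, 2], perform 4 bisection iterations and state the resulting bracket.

[0.25, 0.375]

m = 1, h(m) = 6 (+); new bracket [0, 1]
m = 0.5, h(m) = 1.375 (+); new bracket [0, 0.5]
m = 0.25, h(m) = -0.609375 (−); new bracket [0.25, 0.5]
m = 0.375, h(m) = 0.3262 (+); new bracket [0.25, 0.375]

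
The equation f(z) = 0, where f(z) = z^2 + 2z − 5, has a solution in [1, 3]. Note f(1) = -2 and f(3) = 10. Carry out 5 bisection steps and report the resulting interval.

[1.4375, 1.5]

f(2) = 3 > 0, so the root lies in [1, 2]
f(1.5) = 0.25 > 0, so the root lies in [1, 1.5]
f(1.25) = -0.9375 < 0, so the root lies in [1.25, 1.5]
f(1.375) = -0.3594 < 0, so the root lies in [1.375, 1.5]
f(1.4375) = -0.0586 < 0, so the root lies in [1.4375, 1.5]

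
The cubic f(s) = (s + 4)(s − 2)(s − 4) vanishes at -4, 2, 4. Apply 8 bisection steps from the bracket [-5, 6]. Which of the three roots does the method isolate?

m = 0.5, f(m) = 23.625 (+); new bracket [-5, 0.5]
m = -2.25, f(m) = 46.484375 (+); new bracket [-5, -2.25]
m = -3.625, f(m) = 16.083984 (+); new bracket [-5, -3.625]
m = -4.3125, f(m) = -16.3977 (−); new bracket [-4.3125, -3.625]
m = -3.96875, f(m) = 1.4864 (+); new bracket [-4.3125, -3.96875]
m = -4.140625, f(m) = -7.0296 (−); new bracket [-4.140625, -3.96875]
m = -4.0546875, f(m) = -2.667 (−); new bracket [-4.0546875, -3.96875]
m = -4.01171875, f(m) = -0.5644 (−); new bracket [-4.01171875, -3.96875]

-4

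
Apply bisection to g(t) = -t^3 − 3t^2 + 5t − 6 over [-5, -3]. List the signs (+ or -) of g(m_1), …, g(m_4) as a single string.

m = -4, g(m) = -10 (−); new bracket [-5, -4]
m = -4.5, g(m) = 1.875 (+); new bracket [-4.5, -4]
m = -4.25, g(m) = -4.671875 (−); new bracket [-4.5, -4.25]
m = -4.375, g(m) = -1.5566 (−); new bracket [-4.5, -4.375]

-+--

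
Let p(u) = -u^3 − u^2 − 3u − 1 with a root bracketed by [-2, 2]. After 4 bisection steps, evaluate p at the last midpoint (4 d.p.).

-0.2969

midpoint 0: p = -1 < 0 → [-2, 0]
midpoint -1: p = 2 > 0 → [-1, 0]
midpoint -0.5: p = 0.375 > 0 → [-0.5, 0]
midpoint -0.25: p = -0.2969 < 0 → [-0.5, -0.25]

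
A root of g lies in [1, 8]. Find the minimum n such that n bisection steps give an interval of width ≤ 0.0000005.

Width after n steps is 7/2^n. Need 2^n ≥ 7/0.0000005 = 14000000.
2^23 = 8388608 < 14000000 ≤ 2^24 = 16777216, so n = 24.

24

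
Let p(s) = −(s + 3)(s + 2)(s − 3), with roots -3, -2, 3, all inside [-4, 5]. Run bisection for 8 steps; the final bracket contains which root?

3

s = 0.5 gives p = 21.875, positive; keep [0.5, 5]
s = 2.75 gives p = 6.828125, positive; keep [2.75, 5]
s = 3.875 gives p = -35.341797, negative; keep [2.75, 3.875]
s = 3.3125 gives p = -10.4797, negative; keep [2.75, 3.3125]
s = 3.03125 gives p = -0.9483, negative; keep [2.75, 3.03125]
s = 2.890625 gives p = 3.151, positive; keep [2.890625, 3.03125]
s = 2.9609375 gives p = 1.1551, positive; keep [2.9609375, 3.03125]
s = 2.99609375 gives p = 0.117, positive; keep [2.99609375, 3.03125]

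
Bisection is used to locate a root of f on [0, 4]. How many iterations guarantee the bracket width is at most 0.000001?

22

Width after n steps is 4/2^n. Need 2^n ≥ 4/0.000001 = 4000000.
2^21 = 2097152 < 4000000 ≤ 2^22 = 4194304, so n = 22.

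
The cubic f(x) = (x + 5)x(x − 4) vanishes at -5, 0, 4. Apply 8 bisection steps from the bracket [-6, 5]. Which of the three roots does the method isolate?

m = -0.5, f(m) = 10.125 (+); new bracket [-6, -0.5]
m = -3.25, f(m) = 41.234375 (+); new bracket [-6, -3.25]
m = -4.625, f(m) = 14.958984 (+); new bracket [-6, -4.625]
m = -5.3125, f(m) = -15.4602 (−); new bracket [-5.3125, -4.625]
m = -4.96875, f(m) = 1.3926 (+); new bracket [-5.3125, -4.96875]
m = -5.140625, f(m) = -6.6078 (−); new bracket [-5.140625, -4.96875]
m = -5.0546875, f(m) = -2.503 (−); new bracket [-5.0546875, -4.96875]
m = -5.01171875, f(m) = -0.5293 (−); new bracket [-5.01171875, -4.96875]

-5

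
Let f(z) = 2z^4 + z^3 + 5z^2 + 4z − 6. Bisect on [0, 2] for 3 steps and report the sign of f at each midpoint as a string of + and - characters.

+-+

f(1) = 6 > 0, so the root lies in [0, 1]
f(0.5) = -2.5 < 0, so the root lies in [0.5, 1]
f(0.75) = 0.867188 > 0, so the root lies in [0.5, 0.75]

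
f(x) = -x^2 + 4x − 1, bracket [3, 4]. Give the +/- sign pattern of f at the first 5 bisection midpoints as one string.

m = 3.5, f(m) = 0.75 (+); new bracket [3.5, 4]
m = 3.75, f(m) = -0.0625 (−); new bracket [3.5, 3.75]
m = 3.625, f(m) = 0.359375 (+); new bracket [3.625, 3.75]
m = 3.6875, f(m) = 0.1523 (+); new bracket [3.6875, 3.75]
m = 3.71875, f(m) = 0.0459 (+); new bracket [3.71875, 3.75]

+-+++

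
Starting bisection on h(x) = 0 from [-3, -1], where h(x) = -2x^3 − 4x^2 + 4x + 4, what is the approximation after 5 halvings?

m = -2, h(m) = -4 (−); new bracket [-3, -2]
m = -2.5, h(m) = 0.25 (+); new bracket [-2.5, -2]
m = -2.25, h(m) = -2.46875 (−); new bracket [-2.5, -2.25]
m = -2.375, h(m) = -1.2695 (−); new bracket [-2.5, -2.375]
m = -2.4375, h(m) = -0.5513 (−); new bracket [-2.5, -2.4375]

-2.4375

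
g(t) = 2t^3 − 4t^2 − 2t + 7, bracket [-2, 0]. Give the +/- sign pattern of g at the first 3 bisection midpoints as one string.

t = -1 gives g = 3, positive; keep [-2, -1]
t = -1.5 gives g = -5.75, negative; keep [-1.5, -1]
t = -1.25 gives g = -0.65625, negative; keep [-1.25, -1]

+--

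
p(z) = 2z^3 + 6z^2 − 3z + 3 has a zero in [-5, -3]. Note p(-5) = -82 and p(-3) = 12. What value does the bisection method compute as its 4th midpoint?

-3.625

midpoint -4: p = -17 < 0 → [-4, -3]
midpoint -3.5: p = 1.25 > 0 → [-4, -3.5]
midpoint -3.75: p = -6.84375 < 0 → [-3.75, -3.5]
midpoint -3.625: p = -2.5508 < 0 → [-3.625, -3.5]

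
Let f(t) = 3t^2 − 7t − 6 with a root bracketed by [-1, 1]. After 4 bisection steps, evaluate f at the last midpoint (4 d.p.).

-0.4531

m = 0, f(m) = -6 (−); new bracket [-1, 0]
m = -0.5, f(m) = -1.75 (−); new bracket [-1, -0.5]
m = -0.75, f(m) = 0.9375 (+); new bracket [-0.75, -0.5]
m = -0.625, f(m) = -0.4531 (−); new bracket [-0.75, -0.625]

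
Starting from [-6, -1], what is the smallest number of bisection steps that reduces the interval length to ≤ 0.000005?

20

Width after n steps is 5/2^n. Need 2^n ≥ 5/0.000005 = 1000000.
2^19 = 524288 < 1000000 ≤ 2^20 = 1048576, so n = 20.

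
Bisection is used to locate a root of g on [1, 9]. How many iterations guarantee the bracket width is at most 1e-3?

Width after n steps is 8/2^n. Need 2^n ≥ 8/1e-3 = 8000.
2^12 = 4096 < 8000 ≤ 2^13 = 8192, so n = 13.

13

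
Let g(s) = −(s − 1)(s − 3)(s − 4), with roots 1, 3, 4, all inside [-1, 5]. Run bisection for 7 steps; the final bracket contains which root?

m = 2, g(m) = -2 (−); new bracket [-1, 2]
m = 0.5, g(m) = 4.375 (+); new bracket [0.5, 2]
m = 1.25, g(m) = -1.203125 (−); new bracket [0.5, 1.25]
m = 0.875, g(m) = 0.8301 (+); new bracket [0.875, 1.25]
m = 1.0625, g(m) = -0.3557 (−); new bracket [0.875, 1.0625]
m = 0.96875, g(m) = 0.1924 (+); new bracket [0.96875, 1.0625]
m = 1.015625, g(m) = -0.0925 (−); new bracket [0.96875, 1.015625]

1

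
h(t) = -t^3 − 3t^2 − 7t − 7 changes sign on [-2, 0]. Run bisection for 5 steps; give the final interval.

[-1.5, -1.4375]

h(-1) = -2 < 0, so the root lies in [-2, -1]
h(-1.5) = 0.125 > 0, so the root lies in [-1.5, -1]
h(-1.25) = -0.984375 < 0, so the root lies in [-1.5, -1.25]
h(-1.375) = -0.4473 < 0, so the root lies in [-1.5, -1.375]
h(-1.4375) = -0.1663 < 0, so the root lies in [-1.5, -1.4375]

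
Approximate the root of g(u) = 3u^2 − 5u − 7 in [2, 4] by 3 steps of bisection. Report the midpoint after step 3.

g(3) = 5 > 0, so the root lies in [2, 3]
g(2.5) = -0.75 < 0, so the root lies in [2.5, 3]
g(2.75) = 1.9375 > 0, so the root lies in [2.5, 2.75]

2.75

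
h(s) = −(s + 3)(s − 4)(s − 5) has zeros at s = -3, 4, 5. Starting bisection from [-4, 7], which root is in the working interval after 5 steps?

-3

m = 1.5, h(m) = -39.375 (−); new bracket [-4, 1.5]
m = -1.25, h(m) = -57.421875 (−); new bracket [-4, -1.25]
m = -2.625, h(m) = -18.943359 (−); new bracket [-4, -2.625]
m = -3.3125, h(m) = 18.9954 (+); new bracket [-3.3125, -2.625]
m = -2.96875, h(m) = -1.7354 (−); new bracket [-3.3125, -2.96875]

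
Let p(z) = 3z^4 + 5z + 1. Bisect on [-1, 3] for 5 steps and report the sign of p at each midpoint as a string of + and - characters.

p(1) = 9 > 0, so the root lies in [-1, 1]
p(0) = 1 > 0, so the root lies in [-1, 0]
p(-0.5) = -1.3125 < 0, so the root lies in [-0.5, 0]
p(-0.25) = -0.2383 < 0, so the root lies in [-0.25, 0]
p(-0.125) = 0.3757 > 0, so the root lies in [-0.25, -0.125]

++--+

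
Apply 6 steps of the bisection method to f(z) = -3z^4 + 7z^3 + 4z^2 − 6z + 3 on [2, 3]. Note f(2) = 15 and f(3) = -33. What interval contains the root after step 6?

[2.59375, 2.609375]

midpoint 2.5: f = 5.1875 > 0 → [2.5, 3]
midpoint 2.75: f = -9.246094 < 0 → [2.5, 2.75]
midpoint 2.625: f = -1.014404 < 0 → [2.5, 2.625]
midpoint 2.5625: f = 2.3225 > 0 → [2.5625, 2.625]
midpoint 2.59375: f = 0.7152 > 0 → [2.59375, 2.625]
midpoint 2.609375: f = -0.134 < 0 → [2.59375, 2.609375]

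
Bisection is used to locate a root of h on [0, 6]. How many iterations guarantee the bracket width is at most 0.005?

11

Width after n steps is 6/2^n. Need 2^n ≥ 6/0.005 = 1200.
2^10 = 1024 < 1200 ≤ 2^11 = 2048, so n = 11.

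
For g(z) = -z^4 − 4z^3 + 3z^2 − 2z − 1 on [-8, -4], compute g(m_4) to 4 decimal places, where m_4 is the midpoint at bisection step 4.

z = -6 gives g = -313, negative; keep [-6, -4]
z = -5 gives g = -41, negative; keep [-5, -4]
z = -4.5 gives g = 23.1875, positive; keep [-5, -4.5]
z = -4.75 gives g = -4.1914, negative; keep [-4.75, -4.5]

-4.1914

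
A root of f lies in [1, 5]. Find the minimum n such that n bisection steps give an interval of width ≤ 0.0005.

Width after n steps is 4/2^n. Need 2^n ≥ 4/0.0005 = 8000.
2^12 = 4096 < 8000 ≤ 2^13 = 8192, so n = 13.

13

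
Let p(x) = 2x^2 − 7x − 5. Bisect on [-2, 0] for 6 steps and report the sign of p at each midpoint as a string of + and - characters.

midpoint -1: p = 4 > 0 → [-1, 0]
midpoint -0.5: p = -1 < 0 → [-1, -0.5]
midpoint -0.75: p = 1.375 > 0 → [-0.75, -0.5]
midpoint -0.625: p = 0.1562 > 0 → [-0.625, -0.5]
midpoint -0.5625: p = -0.4297 < 0 → [-0.625, -0.5625]
midpoint -0.59375: p = -0.1387 < 0 → [-0.625, -0.59375]

+-++--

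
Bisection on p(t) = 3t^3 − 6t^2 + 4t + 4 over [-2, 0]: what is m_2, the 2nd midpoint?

-0.5

t = -1 gives p = -9, negative; keep [-1, 0]
t = -0.5 gives p = 0.125, positive; keep [-1, -0.5]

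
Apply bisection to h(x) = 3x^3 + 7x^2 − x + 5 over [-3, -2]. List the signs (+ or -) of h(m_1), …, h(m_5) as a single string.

h(-2.5) = 4.375 > 0, so the root lies in [-3, -2.5]
h(-2.75) = -1.703125 < 0, so the root lies in [-2.75, -2.5]
h(-2.625) = 1.595703 > 0, so the root lies in [-2.75, -2.625]
h(-2.6875) = 0.0134 > 0, so the root lies in [-2.75, -2.6875]
h(-2.71875) = -0.8278 < 0, so the root lies in [-2.71875, -2.6875]

+-++-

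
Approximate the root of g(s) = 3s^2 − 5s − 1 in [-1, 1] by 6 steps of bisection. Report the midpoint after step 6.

midpoint 0: g = -1 < 0 → [-1, 0]
midpoint -0.5: g = 2.25 > 0 → [-0.5, 0]
midpoint -0.25: g = 0.4375 > 0 → [-0.25, 0]
midpoint -0.125: g = -0.3281 < 0 → [-0.25, -0.125]
midpoint -0.1875: g = 0.043 > 0 → [-0.1875, -0.125]
midpoint -0.15625: g = -0.1455 < 0 → [-0.1875, -0.15625]

-0.15625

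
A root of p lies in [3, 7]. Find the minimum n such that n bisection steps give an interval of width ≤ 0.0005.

Width after n steps is 4/2^n. Need 2^n ≥ 4/0.0005 = 8000.
2^12 = 4096 < 8000 ≤ 2^13 = 8192, so n = 13.

13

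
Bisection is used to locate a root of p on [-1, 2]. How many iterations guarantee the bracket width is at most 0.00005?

Width after n steps is 3/2^n. Need 2^n ≥ 3/0.00005 = 60000.
2^15 = 32768 < 60000 ≤ 2^16 = 65536, so n = 16.

16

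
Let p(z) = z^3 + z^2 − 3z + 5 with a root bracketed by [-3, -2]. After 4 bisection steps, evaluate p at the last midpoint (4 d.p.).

midpoint -2.5: p = 3.125 > 0 → [-3, -2.5]
midpoint -2.75: p = 0.015625 > 0 → [-3, -2.75]
midpoint -2.875: p = -1.873047 < 0 → [-2.875, -2.75]
midpoint -2.8125: p = -0.8997 < 0 → [-2.8125, -2.75]

-0.8997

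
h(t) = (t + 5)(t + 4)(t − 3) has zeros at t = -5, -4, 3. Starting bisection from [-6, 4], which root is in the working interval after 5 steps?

3

h(-1) = -48 < 0, so the root lies in [-1, 4]
h(1.5) = -53.625 < 0, so the root lies in [1.5, 4]
h(2.75) = -13.078125 < 0, so the root lies in [2.75, 4]
h(3.375) = 23.1621 > 0, so the root lies in [2.75, 3.375]
h(3.0625) = 3.5588 > 0, so the root lies in [2.75, 3.0625]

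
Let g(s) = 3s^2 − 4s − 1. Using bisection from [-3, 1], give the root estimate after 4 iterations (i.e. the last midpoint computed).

-0.25

midpoint -1: g = 6 > 0 → [-1, 1]
midpoint 0: g = -1 < 0 → [-1, 0]
midpoint -0.5: g = 1.75 > 0 → [-0.5, 0]
midpoint -0.25: g = 0.1875 > 0 → [-0.25, 0]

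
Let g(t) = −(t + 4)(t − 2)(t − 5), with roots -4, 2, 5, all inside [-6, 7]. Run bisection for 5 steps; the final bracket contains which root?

-4

midpoint 0.5: g = -30.375 < 0 → [-6, 0.5]
midpoint -2.75: g = -46.015625 < 0 → [-6, -2.75]
midpoint -4.375: g = 22.412109 > 0 → [-4.375, -2.75]
midpoint -3.5625: g = -20.8376 < 0 → [-4.375, -3.5625]
midpoint -3.96875: g = -1.6729 < 0 → [-4.375, -3.96875]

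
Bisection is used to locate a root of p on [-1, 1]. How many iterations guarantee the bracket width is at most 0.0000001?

Width after n steps is 2/2^n. Need 2^n ≥ 2/0.0000001 = 20000000.
2^24 = 16777216 < 20000000 ≤ 2^25 = 33554432, so n = 25.

25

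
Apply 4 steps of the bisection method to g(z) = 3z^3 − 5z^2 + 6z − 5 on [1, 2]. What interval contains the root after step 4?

m = 1.5, g(m) = 2.875 (+); new bracket [1, 1.5]
m = 1.25, g(m) = 0.546875 (+); new bracket [1, 1.25]
m = 1.125, g(m) = -0.306641 (−); new bracket [1.125, 1.25]
m = 1.1875, g(m) = 0.0979 (+); new bracket [1.125, 1.1875]

[1.125, 1.1875]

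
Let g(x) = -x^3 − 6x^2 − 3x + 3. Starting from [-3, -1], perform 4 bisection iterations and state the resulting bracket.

[-1.25, -1.125]

midpoint -2: g = -7 < 0 → [-2, -1]
midpoint -1.5: g = -2.625 < 0 → [-1.5, -1]
midpoint -1.25: g = -0.671875 < 0 → [-1.25, -1]
midpoint -1.125: g = 0.2051 > 0 → [-1.25, -1.125]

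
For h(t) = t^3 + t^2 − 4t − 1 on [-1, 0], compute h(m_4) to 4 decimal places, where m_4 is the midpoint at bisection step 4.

midpoint -0.5: h = 1.125 > 0 → [-0.5, 0]
midpoint -0.25: h = 0.046875 > 0 → [-0.25, 0]
midpoint -0.125: h = -0.486328 < 0 → [-0.25, -0.125]
midpoint -0.1875: h = -0.2214 < 0 → [-0.25, -0.1875]

-0.2214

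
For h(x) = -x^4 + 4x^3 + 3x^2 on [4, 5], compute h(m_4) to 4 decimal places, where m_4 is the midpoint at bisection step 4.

x = 4.5 gives h = 15.1875, positive; keep [4.5, 5]
x = 4.75 gives h = -12.691406, negative; keep [4.5, 4.75]
x = 4.625 gives h = 2.3396, positive; keep [4.625, 4.75]
x = 4.6875 gives h = -4.8923, negative; keep [4.625, 4.6875]

-4.8923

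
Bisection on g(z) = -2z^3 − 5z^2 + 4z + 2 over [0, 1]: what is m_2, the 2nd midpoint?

0.75

midpoint 0.5: g = 2.5 > 0 → [0.5, 1]
midpoint 0.75: g = 1.34375 > 0 → [0.75, 1]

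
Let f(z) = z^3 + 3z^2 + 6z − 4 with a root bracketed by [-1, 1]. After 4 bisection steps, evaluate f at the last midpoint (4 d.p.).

1.1660

f(0) = -4 < 0, so the root lies in [0, 1]
f(0.5) = -0.125 < 0, so the root lies in [0.5, 1]
f(0.75) = 2.609375 > 0, so the root lies in [0.5, 0.75]
f(0.625) = 1.166 > 0, so the root lies in [0.5, 0.625]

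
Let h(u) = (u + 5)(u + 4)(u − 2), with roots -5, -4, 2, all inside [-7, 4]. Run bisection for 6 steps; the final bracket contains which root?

2

u = -1.5 gives h = -30.625, negative; keep [-1.5, 4]
u = 1.25 gives h = -24.609375, negative; keep [1.25, 4]
u = 2.625 gives h = 31.572266, positive; keep [1.25, 2.625]
u = 1.9375 gives h = -2.5745, negative; keep [1.9375, 2.625]
u = 2.28125 gives h = 12.8631, positive; keep [1.9375, 2.28125]
u = 2.109375 gives h = 4.7506, positive; keep [1.9375, 2.109375]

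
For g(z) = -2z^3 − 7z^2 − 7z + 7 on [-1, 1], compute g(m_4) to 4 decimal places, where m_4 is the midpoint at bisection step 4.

-0.5977

g(0) = 7 > 0, so the root lies in [0, 1]
g(0.5) = 1.5 > 0, so the root lies in [0.5, 1]
g(0.75) = -3.03125 < 0, so the root lies in [0.5, 0.75]
g(0.625) = -0.5977 < 0, so the root lies in [0.5, 0.625]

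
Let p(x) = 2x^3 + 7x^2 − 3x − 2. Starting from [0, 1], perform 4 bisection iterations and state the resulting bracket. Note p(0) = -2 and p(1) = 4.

midpoint 0.5: p = -1.5 < 0 → [0.5, 1]
midpoint 0.75: p = 0.53125 > 0 → [0.5, 0.75]
midpoint 0.625: p = -0.652344 < 0 → [0.625, 0.75]
midpoint 0.6875: p = -0.104 < 0 → [0.6875, 0.75]

[0.6875, 0.75]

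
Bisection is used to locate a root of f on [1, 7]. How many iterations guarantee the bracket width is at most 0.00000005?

27

Width after n steps is 6/2^n. Need 2^n ≥ 6/0.00000005 = 120000000.
2^26 = 67108864 < 120000000 ≤ 2^27 = 134217728, so n = 27.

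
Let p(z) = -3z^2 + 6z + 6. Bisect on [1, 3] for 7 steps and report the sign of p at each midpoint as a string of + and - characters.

z = 2 gives p = 6, positive; keep [2, 3]
z = 2.5 gives p = 2.25, positive; keep [2.5, 3]
z = 2.75 gives p = -0.1875, negative; keep [2.5, 2.75]
z = 2.625 gives p = 1.0781, positive; keep [2.625, 2.75]
z = 2.6875 gives p = 0.457, positive; keep [2.6875, 2.75]
z = 2.71875 gives p = 0.1377, positive; keep [2.71875, 2.75]
z = 2.734375 gives p = -0.0242, negative; keep [2.71875, 2.734375]

++-+++-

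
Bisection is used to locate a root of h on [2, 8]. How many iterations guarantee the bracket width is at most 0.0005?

14

Width after n steps is 6/2^n. Need 2^n ≥ 6/0.0005 = 12000.
2^13 = 8192 < 12000 ≤ 2^14 = 16384, so n = 14.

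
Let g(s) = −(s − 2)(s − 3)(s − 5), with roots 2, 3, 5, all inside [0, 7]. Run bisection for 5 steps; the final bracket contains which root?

5

g(3.5) = 1.125 > 0, so the root lies in [3.5, 7]
g(5.25) = -1.828125 < 0, so the root lies in [3.5, 5.25]
g(4.375) = 2.041016 > 0, so the root lies in [4.375, 5.25]
g(4.8125) = 0.9558 > 0, so the root lies in [4.8125, 5.25]
g(5.03125) = -0.1924 < 0, so the root lies in [4.8125, 5.03125]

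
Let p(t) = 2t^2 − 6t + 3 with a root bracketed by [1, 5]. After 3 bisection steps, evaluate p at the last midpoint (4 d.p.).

0.5000

t = 3 gives p = 3, positive; keep [1, 3]
t = 2 gives p = -1, negative; keep [2, 3]
t = 2.5 gives p = 0.5, positive; keep [2, 2.5]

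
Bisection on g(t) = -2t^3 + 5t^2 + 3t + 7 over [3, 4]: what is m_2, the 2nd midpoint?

3.25

m = 3.5, g(m) = -7 (−); new bracket [3, 3.5]
m = 3.25, g(m) = 0.90625 (+); new bracket [3.25, 3.5]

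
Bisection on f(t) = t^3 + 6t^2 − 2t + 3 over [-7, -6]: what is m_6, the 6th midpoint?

-6.390625

t = -6.5 gives f = -5.125, negative; keep [-6.5, -6]
t = -6.25 gives f = 5.734375, positive; keep [-6.5, -6.25]
t = -6.375 gives f = 0.509766, positive; keep [-6.5, -6.375]
t = -6.4375 gives f = -2.2556, negative; keep [-6.4375, -6.375]
t = -6.40625 gives f = -0.86, negative; keep [-6.40625, -6.375]
t = -6.390625 gives f = -0.1719, negative; keep [-6.390625, -6.375]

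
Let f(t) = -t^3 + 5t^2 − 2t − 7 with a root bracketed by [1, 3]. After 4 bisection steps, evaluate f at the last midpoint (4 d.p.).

m = 2, f(m) = 1 (+); new bracket [1, 2]
m = 1.5, f(m) = -2.125 (−); new bracket [1.5, 2]
m = 1.75, f(m) = -0.546875 (−); new bracket [1.75, 2]
m = 1.875, f(m) = 0.2363 (+); new bracket [1.75, 1.875]

0.2363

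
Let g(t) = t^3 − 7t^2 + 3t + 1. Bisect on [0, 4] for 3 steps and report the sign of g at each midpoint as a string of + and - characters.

t = 2 gives g = -13, negative; keep [0, 2]
t = 1 gives g = -2, negative; keep [0, 1]
t = 0.5 gives g = 0.875, positive; keep [0.5, 1]

--+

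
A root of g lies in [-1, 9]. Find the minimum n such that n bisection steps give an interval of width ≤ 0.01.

Width after n steps is 10/2^n. Need 2^n ≥ 10/0.01 = 1000.
2^9 = 512 < 1000 ≤ 2^10 = 1024, so n = 10.

10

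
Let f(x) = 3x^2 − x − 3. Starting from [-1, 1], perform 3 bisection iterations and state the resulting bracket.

[-1, -0.75]

midpoint 0: f = -3 < 0 → [-1, 0]
midpoint -0.5: f = -1.75 < 0 → [-1, -0.5]
midpoint -0.75: f = -0.5625 < 0 → [-1, -0.75]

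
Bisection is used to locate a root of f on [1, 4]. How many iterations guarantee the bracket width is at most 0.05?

6

Width after n steps is 3/2^n. Need 2^n ≥ 3/0.05 = 60.
2^5 = 32 < 60 ≤ 2^6 = 64, so n = 6.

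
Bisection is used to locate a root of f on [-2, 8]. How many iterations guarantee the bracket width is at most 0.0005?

15

Width after n steps is 10/2^n. Need 2^n ≥ 10/0.0005 = 20000.
2^14 = 16384 < 20000 ≤ 2^15 = 32768, so n = 15.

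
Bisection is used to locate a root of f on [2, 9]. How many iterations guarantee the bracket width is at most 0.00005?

18

Width after n steps is 7/2^n. Need 2^n ≥ 7/0.00005 = 140000.
2^17 = 131072 < 140000 ≤ 2^18 = 262144, so n = 18.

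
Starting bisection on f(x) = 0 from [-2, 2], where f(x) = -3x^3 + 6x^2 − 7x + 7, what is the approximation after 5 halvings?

midpoint 0: f = 7 > 0 → [0, 2]
midpoint 1: f = 3 > 0 → [1, 2]
midpoint 1.5: f = -0.125 < 0 → [1, 1.5]
midpoint 1.25: f = 1.7656 > 0 → [1.25, 1.5]
midpoint 1.375: f = 0.9199 > 0 → [1.375, 1.5]

1.375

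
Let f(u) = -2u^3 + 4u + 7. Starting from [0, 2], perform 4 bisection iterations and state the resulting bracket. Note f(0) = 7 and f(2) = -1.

[1.875, 2]

m = 1, f(m) = 9 (+); new bracket [1, 2]
m = 1.5, f(m) = 6.25 (+); new bracket [1.5, 2]
m = 1.75, f(m) = 3.28125 (+); new bracket [1.75, 2]
m = 1.875, f(m) = 1.3164 (+); new bracket [1.875, 2]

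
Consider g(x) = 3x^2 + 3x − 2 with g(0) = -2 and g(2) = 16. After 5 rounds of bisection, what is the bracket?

[0.4375, 0.5]

x = 1 gives g = 4, positive; keep [0, 1]
x = 0.5 gives g = 0.25, positive; keep [0, 0.5]
x = 0.25 gives g = -1.0625, negative; keep [0.25, 0.5]
x = 0.375 gives g = -0.4531, negative; keep [0.375, 0.5]
x = 0.4375 gives g = -0.1133, negative; keep [0.4375, 0.5]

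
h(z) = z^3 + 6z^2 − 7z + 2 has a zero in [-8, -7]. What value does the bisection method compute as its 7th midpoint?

-7.0390625

m = -7.5, h(m) = -29.875 (−); new bracket [-7.5, -7]
m = -7.25, h(m) = -12.953125 (−); new bracket [-7.25, -7]
m = -7.125, h(m) = -5.236328 (−); new bracket [-7.125, -7]
m = -7.0625, h(m) = -1.5588 (−); new bracket [-7.0625, -7]
m = -7.03125, h(m) = 0.2353 (+); new bracket [-7.0625, -7.03125]
m = -7.046875, h(m) = -0.6581 (−); new bracket [-7.046875, -7.03125]
m = -7.0390625, h(m) = -0.2104 (−); new bracket [-7.0390625, -7.03125]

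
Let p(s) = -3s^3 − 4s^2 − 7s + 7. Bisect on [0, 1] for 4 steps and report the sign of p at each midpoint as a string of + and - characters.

m = 0.5, p(m) = 2.125 (+); new bracket [0.5, 1]
m = 0.75, p(m) = -1.765625 (−); new bracket [0.5, 0.75]
m = 0.625, p(m) = 0.330078 (+); new bracket [0.625, 0.75]
m = 0.6875, p(m) = -0.678 (−); new bracket [0.625, 0.6875]

+-+-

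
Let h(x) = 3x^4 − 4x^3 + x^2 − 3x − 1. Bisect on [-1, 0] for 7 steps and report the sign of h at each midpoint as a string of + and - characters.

x = -0.5 gives h = 1.4375, positive; keep [-0.5, 0]
x = -0.25 gives h = -0.113281, negative; keep [-0.5, -0.25]
x = -0.375 gives h = 0.535889, positive; keep [-0.375, -0.25]
x = -0.3125 gives h = 0.1858, positive; keep [-0.3125, -0.25]
x = -0.28125 gives h = 0.0306, positive; keep [-0.28125, -0.25]
x = -0.265625 gives h = -0.0427, negative; keep [-0.28125, -0.265625]
x = -0.2734375 gives h = -0.0064, negative; keep [-0.28125, -0.2734375]

+-+++--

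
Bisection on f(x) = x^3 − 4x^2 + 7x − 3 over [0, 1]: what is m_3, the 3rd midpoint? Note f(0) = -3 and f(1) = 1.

midpoint 0.5: f = -0.375 < 0 → [0.5, 1]
midpoint 0.75: f = 0.421875 > 0 → [0.5, 0.75]
midpoint 0.625: f = 0.056641 > 0 → [0.5, 0.625]

0.625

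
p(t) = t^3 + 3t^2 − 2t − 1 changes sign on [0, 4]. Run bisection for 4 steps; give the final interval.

[0.75, 1]

midpoint 2: p = 15 > 0 → [0, 2]
midpoint 1: p = 1 > 0 → [0, 1]
midpoint 0.5: p = -1.125 < 0 → [0.5, 1]
midpoint 0.75: p = -0.3906 < 0 → [0.75, 1]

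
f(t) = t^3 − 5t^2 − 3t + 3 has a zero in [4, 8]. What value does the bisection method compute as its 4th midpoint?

5.25

f(6) = 21 > 0, so the root lies in [4, 6]
f(5) = -12 < 0, so the root lies in [5, 6]
f(5.5) = 1.625 > 0, so the root lies in [5, 5.5]
f(5.25) = -5.8594 < 0, so the root lies in [5.25, 5.5]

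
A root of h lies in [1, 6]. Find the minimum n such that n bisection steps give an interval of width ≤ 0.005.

Width after n steps is 5/2^n. Need 2^n ≥ 5/0.005 = 1000.
2^9 = 512 < 1000 ≤ 2^10 = 1024, so n = 10.

10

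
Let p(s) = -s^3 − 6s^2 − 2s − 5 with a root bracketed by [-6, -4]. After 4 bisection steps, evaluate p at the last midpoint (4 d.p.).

2.4355

p(-5) = -20 < 0, so the root lies in [-6, -5]
p(-5.5) = -9.125 < 0, so the root lies in [-6, -5.5]
p(-5.75) = -1.765625 < 0, so the root lies in [-6, -5.75]
p(-5.875) = 2.4355 > 0, so the root lies in [-5.875, -5.75]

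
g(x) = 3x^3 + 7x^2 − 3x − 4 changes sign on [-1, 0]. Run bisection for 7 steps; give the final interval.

[-0.640625, -0.6328125]

m = -0.5, g(m) = -1.125 (−); new bracket [-1, -0.5]
m = -0.75, g(m) = 0.921875 (+); new bracket [-0.75, -0.5]
m = -0.625, g(m) = -0.123047 (−); new bracket [-0.75, -0.625]
m = -0.6875, g(m) = 0.3962 (+); new bracket [-0.6875, -0.625]
m = -0.65625, g(m) = 0.1355 (+); new bracket [-0.65625, -0.625]
m = -0.640625, g(m) = 0.0059 (+); new bracket [-0.640625, -0.625]
m = -0.6328125, g(m) = -0.0586 (−); new bracket [-0.640625, -0.6328125]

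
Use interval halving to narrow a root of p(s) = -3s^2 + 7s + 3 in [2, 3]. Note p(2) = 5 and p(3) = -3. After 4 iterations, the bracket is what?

[2.6875, 2.75]

m = 2.5, p(m) = 1.75 (+); new bracket [2.5, 3]
m = 2.75, p(m) = -0.4375 (−); new bracket [2.5, 2.75]
m = 2.625, p(m) = 0.703125 (+); new bracket [2.625, 2.75]
m = 2.6875, p(m) = 0.1445 (+); new bracket [2.6875, 2.75]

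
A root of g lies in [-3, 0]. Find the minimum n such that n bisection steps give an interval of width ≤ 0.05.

6

Width after n steps is 3/2^n. Need 2^n ≥ 3/0.05 = 60.
2^5 = 32 < 60 ≤ 2^6 = 64, so n = 6.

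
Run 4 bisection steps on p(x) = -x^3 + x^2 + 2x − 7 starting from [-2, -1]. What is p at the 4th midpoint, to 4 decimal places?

0.1521

midpoint -1.5: p = -4.375 < 0 → [-2, -1.5]
midpoint -1.75: p = -2.078125 < 0 → [-2, -1.75]
midpoint -1.875: p = -0.642578 < 0 → [-2, -1.875]
midpoint -1.9375: p = 0.1521 > 0 → [-1.9375, -1.875]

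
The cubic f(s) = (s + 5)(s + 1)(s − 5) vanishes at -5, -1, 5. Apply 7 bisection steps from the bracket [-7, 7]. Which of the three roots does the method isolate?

5

s = 0 gives f = -25, negative; keep [0, 7]
s = 3.5 gives f = -57.375, negative; keep [3.5, 7]
s = 5.25 gives f = 16.015625, positive; keep [3.5, 5.25]
s = 4.375 gives f = -31.4941, negative; keep [4.375, 5.25]
s = 4.8125 gives f = -10.6941, negative; keep [4.8125, 5.25]
s = 5.03125 gives f = 1.8907, positive; keep [4.8125, 5.03125]
s = 4.921875 gives f = -4.5903, negative; keep [4.921875, 5.03125]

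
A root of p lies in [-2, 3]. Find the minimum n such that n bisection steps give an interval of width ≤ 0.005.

10

Width after n steps is 5/2^n. Need 2^n ≥ 5/0.005 = 1000.
2^9 = 512 < 1000 ≤ 2^10 = 1024, so n = 10.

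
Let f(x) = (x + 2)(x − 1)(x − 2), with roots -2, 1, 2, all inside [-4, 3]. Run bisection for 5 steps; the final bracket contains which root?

midpoint -0.5: f = 5.625 > 0 → [-4, -0.5]
midpoint -2.25: f = -3.453125 < 0 → [-2.25, -0.5]
midpoint -1.375: f = 5.009766 > 0 → [-2.25, -1.375]
midpoint -1.8125: f = 2.0105 > 0 → [-2.25, -1.8125]
midpoint -2.03125: f = -0.3819 < 0 → [-2.03125, -1.8125]

-2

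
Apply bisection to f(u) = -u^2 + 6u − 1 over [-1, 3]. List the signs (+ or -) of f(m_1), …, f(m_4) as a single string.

f(1) = 4 > 0, so the root lies in [-1, 1]
f(0) = -1 < 0, so the root lies in [0, 1]
f(0.5) = 1.75 > 0, so the root lies in [0, 0.5]
f(0.25) = 0.4375 > 0, so the root lies in [0, 0.25]

+-++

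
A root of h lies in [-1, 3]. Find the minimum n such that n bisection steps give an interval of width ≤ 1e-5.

Width after n steps is 4/2^n. Need 2^n ≥ 4/1e-5 = 400000.
2^18 = 262144 < 400000 ≤ 2^19 = 524288, so n = 19.

19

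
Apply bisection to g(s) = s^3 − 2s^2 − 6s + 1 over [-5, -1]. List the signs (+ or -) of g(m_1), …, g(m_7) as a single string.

m = -3, g(m) = -26 (−); new bracket [-3, -1]
m = -2, g(m) = -3 (−); new bracket [-2, -1]
m = -1.5, g(m) = 2.125 (+); new bracket [-2, -1.5]
m = -1.75, g(m) = 0.0156 (+); new bracket [-2, -1.75]
m = -1.875, g(m) = -1.373 (−); new bracket [-1.875, -1.75]
m = -1.8125, g(m) = -0.6497 (−); new bracket [-1.8125, -1.75]
m = -1.78125, g(m) = -0.3098 (−); new bracket [-1.78125, -1.75]

--++---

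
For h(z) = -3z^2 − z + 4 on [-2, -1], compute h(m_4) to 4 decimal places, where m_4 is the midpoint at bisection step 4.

h(-1.5) = -1.25 < 0, so the root lies in [-1.5, -1]
h(-1.25) = 0.5625 > 0, so the root lies in [-1.5, -1.25]
h(-1.375) = -0.296875 < 0, so the root lies in [-1.375, -1.25]
h(-1.3125) = 0.1445 > 0, so the root lies in [-1.375, -1.3125]

0.1445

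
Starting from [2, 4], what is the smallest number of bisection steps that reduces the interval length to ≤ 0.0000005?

22

Width after n steps is 2/2^n. Need 2^n ≥ 2/0.0000005 = 4000000.
2^21 = 2097152 < 4000000 ≤ 2^22 = 4194304, so n = 22.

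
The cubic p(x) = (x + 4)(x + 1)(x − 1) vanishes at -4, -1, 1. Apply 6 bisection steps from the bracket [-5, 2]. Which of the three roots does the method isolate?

-4

m = -1.5, p(m) = 3.125 (+); new bracket [-5, -1.5]
m = -3.25, p(m) = 7.171875 (+); new bracket [-5, -3.25]
m = -4.125, p(m) = -2.001953 (−); new bracket [-4.125, -3.25]
m = -3.6875, p(m) = 3.9368 (+); new bracket [-4.125, -3.6875]
m = -3.90625, p(m) = 1.3368 (+); new bracket [-4.125, -3.90625]
m = -4.015625, p(m) = -0.2363 (−); new bracket [-4.015625, -3.90625]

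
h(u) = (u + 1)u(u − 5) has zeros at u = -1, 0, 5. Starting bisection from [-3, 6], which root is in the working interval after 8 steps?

m = 1.5, h(m) = -13.125 (−); new bracket [1.5, 6]
m = 3.75, h(m) = -22.265625 (−); new bracket [3.75, 6]
m = 4.875, h(m) = -3.580078 (−); new bracket [4.875, 6]
m = 5.4375, h(m) = 15.3142 (+); new bracket [4.875, 5.4375]
m = 5.15625, h(m) = 4.9599 (+); new bracket [4.875, 5.15625]
m = 5.015625, h(m) = 0.4714 (+); new bracket [4.875, 5.015625]
m = 4.9453125, h(m) = -1.6079 (−); new bracket [4.9453125, 5.015625]
m = 4.98046875, h(m) = -0.5817 (−); new bracket [4.98046875, 5.015625]

5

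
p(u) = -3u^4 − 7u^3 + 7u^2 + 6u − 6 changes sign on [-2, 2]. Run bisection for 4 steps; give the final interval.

[-1.25, -1]

p(0) = -6 < 0, so the root lies in [-2, 0]
p(-1) = -1 < 0, so the root lies in [-2, -1]
p(-1.5) = 9.1875 > 0, so the root lies in [-1.5, -1]
p(-1.25) = 3.7852 > 0, so the root lies in [-1.25, -1]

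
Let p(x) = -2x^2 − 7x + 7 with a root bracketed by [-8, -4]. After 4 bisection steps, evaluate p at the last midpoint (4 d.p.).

p(-6) = -23 < 0, so the root lies in [-6, -4]
p(-5) = -8 < 0, so the root lies in [-5, -4]
p(-4.5) = -2 < 0, so the root lies in [-4.5, -4]
p(-4.25) = 0.625 > 0, so the root lies in [-4.5, -4.25]

0.6250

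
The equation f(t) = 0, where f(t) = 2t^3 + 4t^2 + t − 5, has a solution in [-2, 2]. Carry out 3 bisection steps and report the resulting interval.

[0.5, 1]

m = 0, f(m) = -5 (−); new bracket [0, 2]
m = 1, f(m) = 2 (+); new bracket [0, 1]
m = 0.5, f(m) = -3.25 (−); new bracket [0.5, 1]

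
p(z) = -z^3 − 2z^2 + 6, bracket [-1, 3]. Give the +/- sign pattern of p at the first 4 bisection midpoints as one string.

z = 1 gives p = 3, positive; keep [1, 3]
z = 2 gives p = -10, negative; keep [1, 2]
z = 1.5 gives p = -1.875, negative; keep [1, 1.5]
z = 1.25 gives p = 0.9219, positive; keep [1.25, 1.5]

+--+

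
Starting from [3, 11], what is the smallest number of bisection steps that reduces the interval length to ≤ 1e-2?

10

Width after n steps is 8/2^n. Need 2^n ≥ 8/1e-2 = 800.
2^9 = 512 < 800 ≤ 2^10 = 1024, so n = 10.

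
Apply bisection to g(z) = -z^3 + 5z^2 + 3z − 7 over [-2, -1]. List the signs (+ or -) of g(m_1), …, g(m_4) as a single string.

+-+-

midpoint -1.5: g = 3.125 > 0 → [-1.5, -1]
midpoint -1.25: g = -0.984375 < 0 → [-1.5, -1.25]
midpoint -1.375: g = 0.927734 > 0 → [-1.375, -1.25]
midpoint -1.3125: g = -0.0632 < 0 → [-1.375, -1.3125]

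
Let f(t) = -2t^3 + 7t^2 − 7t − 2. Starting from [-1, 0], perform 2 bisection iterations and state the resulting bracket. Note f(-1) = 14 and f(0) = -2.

f(-0.5) = 3.5 > 0, so the root lies in [-0.5, 0]
f(-0.25) = 0.21875 > 0, so the root lies in [-0.25, 0]

[-0.25, 0]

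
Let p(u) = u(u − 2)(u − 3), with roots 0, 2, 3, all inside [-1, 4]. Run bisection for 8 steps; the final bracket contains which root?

m = 1.5, p(m) = 1.125 (+); new bracket [-1, 1.5]
m = 0.25, p(m) = 1.203125 (+); new bracket [-1, 0.25]
m = -0.375, p(m) = -3.005859 (−); new bracket [-0.375, 0.25]
m = -0.0625, p(m) = -0.3948 (−); new bracket [-0.0625, 0.25]
m = 0.09375, p(m) = 0.5194 (+); new bracket [-0.0625, 0.09375]
m = 0.015625, p(m) = 0.0925 (+); new bracket [-0.0625, 0.015625]
m = -0.0234375, p(m) = -0.1434 (−); new bracket [-0.0234375, 0.015625]
m = -0.00390625, p(m) = -0.0235 (−); new bracket [-0.00390625, 0.015625]

0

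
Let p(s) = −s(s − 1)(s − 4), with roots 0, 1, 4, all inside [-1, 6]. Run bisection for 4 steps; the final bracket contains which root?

4

m = 2.5, p(m) = 5.625 (+); new bracket [2.5, 6]
m = 4.25, p(m) = -3.453125 (−); new bracket [2.5, 4.25]
m = 3.375, p(m) = 5.009766 (+); new bracket [3.375, 4.25]
m = 3.8125, p(m) = 2.0105 (+); new bracket [3.8125, 4.25]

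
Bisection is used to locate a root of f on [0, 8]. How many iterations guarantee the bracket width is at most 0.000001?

23

Width after n steps is 8/2^n. Need 2^n ≥ 8/0.000001 = 8000000.
2^22 = 4194304 < 8000000 ≤ 2^23 = 8388608, so n = 23.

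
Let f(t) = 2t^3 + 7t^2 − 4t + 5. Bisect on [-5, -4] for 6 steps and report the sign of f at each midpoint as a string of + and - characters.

--+---

m = -4.5, f(m) = -17.5 (−); new bracket [-4.5, -4]
m = -4.25, f(m) = -5.09375 (−); new bracket [-4.25, -4]
m = -4.125, f(m) = 0.230469 (+); new bracket [-4.25, -4.125]
m = -4.1875, f(m) = -2.3608 (−); new bracket [-4.1875, -4.125]
m = -4.15625, f(m) = -1.0477 (−); new bracket [-4.15625, -4.125]
m = -4.140625, f(m) = -0.4042 (−); new bracket [-4.140625, -4.125]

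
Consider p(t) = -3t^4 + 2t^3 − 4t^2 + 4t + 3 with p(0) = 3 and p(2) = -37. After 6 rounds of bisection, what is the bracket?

[1.15625, 1.1875]

p(1) = 2 > 0, so the root lies in [1, 2]
p(1.5) = -8.4375 < 0, so the root lies in [1, 1.5]
p(1.25) = -1.667969 < 0, so the root lies in [1, 1.25]
p(1.125) = 0.4797 > 0, so the root lies in [1.125, 1.25]
p(1.1875) = -0.5071 < 0, so the root lies in [1.125, 1.1875]
p(1.15625) = 0.0069 > 0, so the root lies in [1.15625, 1.1875]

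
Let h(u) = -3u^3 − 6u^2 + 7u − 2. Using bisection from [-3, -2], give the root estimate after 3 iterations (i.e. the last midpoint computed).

m = -2.5, h(m) = -10.125 (−); new bracket [-3, -2.5]
m = -2.75, h(m) = -4.234375 (−); new bracket [-3, -2.75]
m = -2.875, h(m) = -0.427734 (−); new bracket [-3, -2.875]

-2.875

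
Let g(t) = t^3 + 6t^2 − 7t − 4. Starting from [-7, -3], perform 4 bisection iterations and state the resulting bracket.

g(-5) = 56 > 0, so the root lies in [-7, -5]
g(-6) = 38 > 0, so the root lies in [-7, -6]
g(-6.5) = 20.375 > 0, so the root lies in [-7, -6.5]
g(-6.75) = 9.0781 > 0, so the root lies in [-7, -6.75]

[-7, -6.75]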